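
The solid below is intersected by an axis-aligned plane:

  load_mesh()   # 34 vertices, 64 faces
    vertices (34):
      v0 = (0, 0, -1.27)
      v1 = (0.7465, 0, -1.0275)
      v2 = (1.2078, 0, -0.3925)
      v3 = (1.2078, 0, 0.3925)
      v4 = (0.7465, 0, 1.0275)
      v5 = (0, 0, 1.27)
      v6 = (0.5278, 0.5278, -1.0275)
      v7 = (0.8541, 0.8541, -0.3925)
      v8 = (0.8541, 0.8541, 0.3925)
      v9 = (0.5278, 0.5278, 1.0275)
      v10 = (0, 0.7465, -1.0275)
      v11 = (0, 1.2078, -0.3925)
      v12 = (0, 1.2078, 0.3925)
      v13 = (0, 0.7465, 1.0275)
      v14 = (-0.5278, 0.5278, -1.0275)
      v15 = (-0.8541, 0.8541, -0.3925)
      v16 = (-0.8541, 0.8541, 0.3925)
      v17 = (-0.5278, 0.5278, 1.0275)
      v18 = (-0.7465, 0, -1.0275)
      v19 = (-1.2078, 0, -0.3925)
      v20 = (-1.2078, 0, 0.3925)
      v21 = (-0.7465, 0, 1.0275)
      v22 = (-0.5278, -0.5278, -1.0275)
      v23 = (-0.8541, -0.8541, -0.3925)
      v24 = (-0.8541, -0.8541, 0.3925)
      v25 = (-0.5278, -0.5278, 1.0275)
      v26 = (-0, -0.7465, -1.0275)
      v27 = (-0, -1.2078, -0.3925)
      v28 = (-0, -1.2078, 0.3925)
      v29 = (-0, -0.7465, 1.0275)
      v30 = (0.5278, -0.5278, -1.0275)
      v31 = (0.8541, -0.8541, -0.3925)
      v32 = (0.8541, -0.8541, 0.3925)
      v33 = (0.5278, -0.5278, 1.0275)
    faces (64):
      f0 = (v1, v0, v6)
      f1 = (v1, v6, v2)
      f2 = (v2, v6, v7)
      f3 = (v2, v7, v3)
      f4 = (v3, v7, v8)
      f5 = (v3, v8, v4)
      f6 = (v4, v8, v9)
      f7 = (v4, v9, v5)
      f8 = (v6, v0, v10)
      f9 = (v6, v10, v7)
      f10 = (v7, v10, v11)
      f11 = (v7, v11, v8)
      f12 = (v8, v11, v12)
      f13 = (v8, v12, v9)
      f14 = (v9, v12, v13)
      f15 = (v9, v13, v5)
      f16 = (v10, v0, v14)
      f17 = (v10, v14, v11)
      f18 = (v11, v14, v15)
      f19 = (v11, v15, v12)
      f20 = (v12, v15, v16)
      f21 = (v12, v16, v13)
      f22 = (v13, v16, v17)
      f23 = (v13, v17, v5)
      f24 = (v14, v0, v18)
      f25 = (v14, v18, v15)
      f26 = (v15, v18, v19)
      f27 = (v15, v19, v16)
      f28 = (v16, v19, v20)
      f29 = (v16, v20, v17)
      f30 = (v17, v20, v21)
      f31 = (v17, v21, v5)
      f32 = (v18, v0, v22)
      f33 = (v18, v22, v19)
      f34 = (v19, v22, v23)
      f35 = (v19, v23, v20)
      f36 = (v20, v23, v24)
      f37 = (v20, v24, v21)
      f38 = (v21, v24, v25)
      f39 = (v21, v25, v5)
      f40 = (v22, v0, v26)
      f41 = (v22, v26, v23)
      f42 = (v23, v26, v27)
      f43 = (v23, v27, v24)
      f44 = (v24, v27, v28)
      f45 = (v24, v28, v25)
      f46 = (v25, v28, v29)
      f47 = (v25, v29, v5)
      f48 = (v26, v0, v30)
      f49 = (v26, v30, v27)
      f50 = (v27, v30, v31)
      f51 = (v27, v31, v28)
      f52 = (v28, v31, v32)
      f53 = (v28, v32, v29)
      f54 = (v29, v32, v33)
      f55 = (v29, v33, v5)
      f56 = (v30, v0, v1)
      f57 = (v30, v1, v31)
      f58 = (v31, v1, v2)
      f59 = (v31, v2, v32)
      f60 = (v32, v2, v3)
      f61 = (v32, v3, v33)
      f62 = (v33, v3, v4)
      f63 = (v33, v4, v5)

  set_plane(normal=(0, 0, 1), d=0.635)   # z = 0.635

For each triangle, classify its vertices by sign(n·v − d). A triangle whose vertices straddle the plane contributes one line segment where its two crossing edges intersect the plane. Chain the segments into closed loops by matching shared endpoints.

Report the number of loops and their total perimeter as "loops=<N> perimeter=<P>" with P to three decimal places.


Straddling triangles (16 of 64):
  (v3,v8,v4) [--+] → (0.813009, 0.527928, 0.635)–(1.03163, 0, 0.635)  len=0.5714
  (v4,v8,v9) [+-+] → (0.813009, 0.527928, 0.635)–(0.729489, 0.729489, 0.635)  len=0.2182
  (v8,v12,v9) [--+] → (0.201561, 0.948115, 0.635)–(0.729489, 0.729489, 0.635)  len=0.5714
  (v9,v12,v13) [+-+] → (0.201561, 0.948115, 0.635)–(0, 1.03163, 0.635)  len=0.2182
  (v12,v16,v13) [--+] → (-0.527928, 0.813009, 0.635)–(0, 1.03163, 0.635)  len=0.5714
  (v13,v16,v17) [+-+] → (-0.527928, 0.813009, 0.635)–(-0.729489, 0.729489, 0.635)  len=0.2182
  (v16,v20,v17) [--+] → (-0.948115, 0.201561, 0.635)–(-0.729489, 0.729489, 0.635)  len=0.5714
  (v17,v20,v21) [+-+] → (-0.948115, 0.201561, 0.635)–(-1.03163, 0, 0.635)  len=0.2182
  (v20,v24,v21) [--+] → (-0.813009, -0.527928, 0.635)–(-1.03163, 0, 0.635)  len=0.5714
  (v21,v24,v25) [+-+] → (-0.813009, -0.527928, 0.635)–(-0.729489, -0.729489, 0.635)  len=0.2182
  (v24,v28,v25) [--+] → (-0.201561, -0.948115, 0.635)–(-0.729489, -0.729489, 0.635)  len=0.5714
  (v25,v28,v29) [+-+] → (-0.201561, -0.948115, 0.635)–(0, -1.03163, 0.635)  len=0.2182
  (v28,v32,v29) [--+] → (0.527928, -0.813009, 0.635)–(0, -1.03163, 0.635)  len=0.5714
  (v29,v32,v33) [+-+] → (0.527928, -0.813009, 0.635)–(0.729489, -0.729489, 0.635)  len=0.2182
  (v32,v3,v33) [--+] → (0.948115, -0.201561, 0.635)–(0.729489, -0.729489, 0.635)  len=0.5714
  (v33,v3,v4) [+-+] → (0.948115, -0.201561, 0.635)–(1.03163, 0, 0.635)  len=0.2182

Chained into 1 loop(s):
  loop 1: 16 segments, perimeter = 6.3167
Total perimeter = 6.317

loops=1 perimeter=6.317


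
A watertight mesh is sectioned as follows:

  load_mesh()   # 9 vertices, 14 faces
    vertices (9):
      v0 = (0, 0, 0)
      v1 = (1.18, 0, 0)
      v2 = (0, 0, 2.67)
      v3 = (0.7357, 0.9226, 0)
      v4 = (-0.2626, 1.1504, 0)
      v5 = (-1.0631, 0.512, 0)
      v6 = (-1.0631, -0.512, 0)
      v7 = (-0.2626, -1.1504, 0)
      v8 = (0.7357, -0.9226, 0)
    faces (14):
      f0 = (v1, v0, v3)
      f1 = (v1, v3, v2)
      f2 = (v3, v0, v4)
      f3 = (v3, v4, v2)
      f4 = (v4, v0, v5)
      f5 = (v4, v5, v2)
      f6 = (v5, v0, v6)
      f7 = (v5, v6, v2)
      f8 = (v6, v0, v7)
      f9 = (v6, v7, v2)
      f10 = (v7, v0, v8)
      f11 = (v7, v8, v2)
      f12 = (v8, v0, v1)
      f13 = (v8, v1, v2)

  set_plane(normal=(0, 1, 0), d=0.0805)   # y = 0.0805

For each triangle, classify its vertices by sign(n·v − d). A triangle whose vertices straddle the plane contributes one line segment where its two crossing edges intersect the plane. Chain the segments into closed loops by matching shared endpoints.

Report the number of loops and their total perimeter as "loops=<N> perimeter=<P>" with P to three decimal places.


Straddling triangles (8 of 14):
  (v1,v0,v3) [--+] → (0.0641923, 0.0805, 0)–(1.14123, 0.0805, 0)  len=1.0770
  (v1,v3,v2) [-+-] → (1.14123, 0.0805, 0)–(0.0641923, 0.0805, 2.43703)  len=2.6644
  (v3,v0,v4) [+-+] → (0.0641923, 0.0805, 0)–(-0.0183756, 0.0805, 0)  len=0.0826
  (v3,v4,v2) [++-] → (-0.0183756, 0.0805, 2.48316)–(0.0641923, 0.0805, 2.43703)  len=0.0946
  (v4,v0,v5) [+-+] → (-0.0183756, 0.0805, 0)–(-0.167148, 0.0805, 0)  len=0.1488
  (v4,v5,v2) [++-] → (-0.167148, 0.0805, 2.25021)–(-0.0183756, 0.0805, 2.48316)  len=0.2764
  (v5,v0,v6) [+--] → (-0.167148, 0.0805, 0)–(-1.0631, 0.0805, 0)  len=0.8960
  (v5,v6,v2) [+--] → (-1.0631, 0.0805, 0)–(-0.167148, 0.0805, 2.25021)  len=2.4220

Chained into 1 loop(s):
  loop 1: 8 segments, perimeter = 7.6618
Total perimeter = 7.662

loops=1 perimeter=7.662


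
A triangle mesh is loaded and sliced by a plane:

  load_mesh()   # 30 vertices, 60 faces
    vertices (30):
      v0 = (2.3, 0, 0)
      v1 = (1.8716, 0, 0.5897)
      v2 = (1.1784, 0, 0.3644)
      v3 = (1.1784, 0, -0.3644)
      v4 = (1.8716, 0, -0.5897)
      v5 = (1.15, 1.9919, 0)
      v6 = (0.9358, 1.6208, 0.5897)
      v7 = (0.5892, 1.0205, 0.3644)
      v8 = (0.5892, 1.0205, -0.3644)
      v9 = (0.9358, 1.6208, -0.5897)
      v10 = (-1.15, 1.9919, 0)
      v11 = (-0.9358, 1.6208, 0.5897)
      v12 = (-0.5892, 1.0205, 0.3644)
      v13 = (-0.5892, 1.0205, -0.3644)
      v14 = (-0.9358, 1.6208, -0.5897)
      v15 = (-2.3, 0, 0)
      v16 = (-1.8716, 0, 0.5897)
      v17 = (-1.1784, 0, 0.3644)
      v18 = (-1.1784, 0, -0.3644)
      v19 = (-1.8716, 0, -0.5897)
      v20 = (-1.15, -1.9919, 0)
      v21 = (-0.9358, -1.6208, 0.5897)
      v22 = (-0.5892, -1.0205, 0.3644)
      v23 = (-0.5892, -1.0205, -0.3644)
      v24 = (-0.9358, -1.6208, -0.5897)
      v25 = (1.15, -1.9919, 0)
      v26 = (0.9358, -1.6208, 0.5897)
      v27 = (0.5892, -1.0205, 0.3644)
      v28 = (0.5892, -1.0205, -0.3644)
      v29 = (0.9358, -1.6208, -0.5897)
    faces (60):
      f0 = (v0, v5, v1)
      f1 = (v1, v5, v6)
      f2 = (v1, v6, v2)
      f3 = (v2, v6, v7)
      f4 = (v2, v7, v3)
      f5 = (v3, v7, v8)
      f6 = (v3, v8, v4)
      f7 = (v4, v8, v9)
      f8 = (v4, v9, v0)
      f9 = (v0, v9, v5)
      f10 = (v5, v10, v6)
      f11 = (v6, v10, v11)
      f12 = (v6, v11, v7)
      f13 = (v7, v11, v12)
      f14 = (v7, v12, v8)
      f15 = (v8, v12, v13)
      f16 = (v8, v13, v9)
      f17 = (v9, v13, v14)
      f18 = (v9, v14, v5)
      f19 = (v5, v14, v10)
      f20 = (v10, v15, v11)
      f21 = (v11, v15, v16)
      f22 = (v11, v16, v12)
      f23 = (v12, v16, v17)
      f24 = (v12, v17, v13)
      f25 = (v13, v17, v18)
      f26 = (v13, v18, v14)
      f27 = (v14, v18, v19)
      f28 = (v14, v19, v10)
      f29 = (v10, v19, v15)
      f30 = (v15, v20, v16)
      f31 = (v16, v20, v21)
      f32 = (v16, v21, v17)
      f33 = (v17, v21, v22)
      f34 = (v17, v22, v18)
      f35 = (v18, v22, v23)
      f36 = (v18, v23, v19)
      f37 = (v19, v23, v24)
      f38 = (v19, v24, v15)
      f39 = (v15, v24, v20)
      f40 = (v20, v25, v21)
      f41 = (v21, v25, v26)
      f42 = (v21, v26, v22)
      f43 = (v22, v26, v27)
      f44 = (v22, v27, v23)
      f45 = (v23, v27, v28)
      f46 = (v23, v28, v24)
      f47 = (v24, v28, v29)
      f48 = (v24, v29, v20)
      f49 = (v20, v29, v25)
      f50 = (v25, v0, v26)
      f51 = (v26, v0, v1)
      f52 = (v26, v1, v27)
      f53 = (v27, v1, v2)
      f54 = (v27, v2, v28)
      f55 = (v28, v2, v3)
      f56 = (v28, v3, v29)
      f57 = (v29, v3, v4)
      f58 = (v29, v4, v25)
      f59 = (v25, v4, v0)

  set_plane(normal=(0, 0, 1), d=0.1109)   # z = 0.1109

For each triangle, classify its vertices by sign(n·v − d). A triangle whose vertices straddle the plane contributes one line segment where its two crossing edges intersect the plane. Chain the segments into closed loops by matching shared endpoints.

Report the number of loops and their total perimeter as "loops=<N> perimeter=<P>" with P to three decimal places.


Straddling triangles (24 of 60):
  (v0,v5,v1) [--+] → (1.28571, 1.6173, 0.1109)–(2.21943, 0, 0.1109)  len=1.8675
  (v1,v5,v6) [+-+] → (1.28571, 1.6173, 0.1109)–(1.10972, 1.92211, 0.1109)  len=0.3520
  (v2,v7,v3) [++-] → (0.794143, 0.665537, 0.1109)–(1.1784, 0, 0.1109)  len=0.7685
  (v3,v7,v8) [-+-] → (0.794143, 0.665537, 0.1109)–(0.5892, 1.0205, 0.1109)  len=0.4099
  (v5,v10,v6) [--+] → (-0.757741, 1.92211, 0.1109)–(1.10972, 1.92211, 0.1109)  len=1.8675
  (v6,v10,v11) [+-+] → (-0.757741, 1.92211, 0.1109)–(-1.10972, 1.92211, 0.1109)  len=0.3520
  (v7,v12,v8) [++-] → (-0.179315, 1.0205, 0.1109)–(0.5892, 1.0205, 0.1109)  len=0.7685
  (v8,v12,v13) [-+-] → (-0.179315, 1.0205, 0.1109)–(-0.5892, 1.0205, 0.1109)  len=0.4099
  (v10,v15,v11) [--+] → (-2.04345, 0.30481, 0.1109)–(-1.10972, 1.92211, 0.1109)  len=1.8675
  (v11,v15,v16) [+-+] → (-2.04345, 0.30481, 0.1109)–(-2.21943, 0, 0.1109)  len=0.3520
  (v12,v17,v13) [++-] → (-0.973457, 0.354963, 0.1109)–(-0.5892, 1.0205, 0.1109)  len=0.7685
  (v13,v17,v18) [-+-] → (-0.973457, 0.354963, 0.1109)–(-1.1784, 0, 0.1109)  len=0.4099
  (v15,v20,v16) [--+] → (-1.28571, -1.6173, 0.1109)–(-2.21943, 0, 0.1109)  len=1.8675
  (v16,v20,v21) [+-+] → (-1.28571, -1.6173, 0.1109)–(-1.10972, -1.92211, 0.1109)  len=0.3520
  (v17,v22,v18) [++-] → (-0.794143, -0.665537, 0.1109)–(-1.1784, 0, 0.1109)  len=0.7685
  (v18,v22,v23) [-+-] → (-0.794143, -0.665537, 0.1109)–(-0.5892, -1.0205, 0.1109)  len=0.4099
  (v20,v25,v21) [--+] → (0.757741, -1.92211, 0.1109)–(-1.10972, -1.92211, 0.1109)  len=1.8675
  (v21,v25,v26) [+-+] → (0.757741, -1.92211, 0.1109)–(1.10972, -1.92211, 0.1109)  len=0.3520
  (v22,v27,v23) [++-] → (0.179315, -1.0205, 0.1109)–(-0.5892, -1.0205, 0.1109)  len=0.7685
  (v23,v27,v28) [-+-] → (0.179315, -1.0205, 0.1109)–(0.5892, -1.0205, 0.1109)  len=0.4099
  (v25,v0,v26) [--+] → (2.04345, -0.30481, 0.1109)–(1.10972, -1.92211, 0.1109)  len=1.8675
  (v26,v0,v1) [+-+] → (2.04345, -0.30481, 0.1109)–(2.21943, 0, 0.1109)  len=0.3520
  (v27,v2,v28) [++-] → (0.973457, -0.354963, 0.1109)–(0.5892, -1.0205, 0.1109)  len=0.7685
  (v28,v2,v3) [-+-] → (0.973457, -0.354963, 0.1109)–(1.1784, 0, 0.1109)  len=0.4099

Chained into 2 loop(s):
  loop 1: 12 segments, perimeter = 13.3167
  loop 2: 12 segments, perimeter = 7.0703
Total perimeter = 20.387

loops=2 perimeter=20.387


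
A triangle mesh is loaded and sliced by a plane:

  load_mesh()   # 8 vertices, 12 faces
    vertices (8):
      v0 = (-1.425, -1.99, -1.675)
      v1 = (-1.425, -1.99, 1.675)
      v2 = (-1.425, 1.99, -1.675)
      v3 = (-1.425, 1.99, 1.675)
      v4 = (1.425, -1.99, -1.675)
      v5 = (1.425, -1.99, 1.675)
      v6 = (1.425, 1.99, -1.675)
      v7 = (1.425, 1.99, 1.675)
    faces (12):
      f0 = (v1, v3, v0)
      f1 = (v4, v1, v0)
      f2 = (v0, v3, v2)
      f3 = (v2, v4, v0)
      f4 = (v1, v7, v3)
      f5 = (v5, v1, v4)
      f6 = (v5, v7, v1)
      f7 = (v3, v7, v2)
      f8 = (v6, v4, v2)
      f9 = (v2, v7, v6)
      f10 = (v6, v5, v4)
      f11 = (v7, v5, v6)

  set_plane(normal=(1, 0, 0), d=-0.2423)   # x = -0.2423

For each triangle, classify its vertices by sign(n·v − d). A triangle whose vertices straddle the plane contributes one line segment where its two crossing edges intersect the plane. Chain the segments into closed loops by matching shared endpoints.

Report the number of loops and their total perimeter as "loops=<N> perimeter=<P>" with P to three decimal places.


Straddling triangles (8 of 12):
  (v4,v1,v0) [+--] → (-0.2423, -1.99, 0.284809)–(-0.2423, -1.99, -1.675)  len=1.9598
  (v2,v4,v0) [-+-] → (-0.2423, 0.33837, -1.675)–(-0.2423, -1.99, -1.675)  len=2.3284
  (v1,v7,v3) [-+-] → (-0.2423, -0.33837, 1.675)–(-0.2423, 1.99, 1.675)  len=2.3284
  (v5,v1,v4) [+-+] → (-0.2423, -1.99, 1.675)–(-0.2423, -1.99, 0.284809)  len=1.3902
  (v5,v7,v1) [++-] → (-0.2423, -0.33837, 1.675)–(-0.2423, -1.99, 1.675)  len=1.6516
  (v3,v7,v2) [-+-] → (-0.2423, 1.99, 1.675)–(-0.2423, 1.99, -0.284809)  len=1.9598
  (v6,v4,v2) [++-] → (-0.2423, 0.33837, -1.675)–(-0.2423, 1.99, -1.675)  len=1.6516
  (v2,v7,v6) [-++] → (-0.2423, 1.99, -0.284809)–(-0.2423, 1.99, -1.675)  len=1.3902

Chained into 1 loop(s):
  loop 1: 8 segments, perimeter = 14.6600
Total perimeter = 14.660

loops=1 perimeter=14.660


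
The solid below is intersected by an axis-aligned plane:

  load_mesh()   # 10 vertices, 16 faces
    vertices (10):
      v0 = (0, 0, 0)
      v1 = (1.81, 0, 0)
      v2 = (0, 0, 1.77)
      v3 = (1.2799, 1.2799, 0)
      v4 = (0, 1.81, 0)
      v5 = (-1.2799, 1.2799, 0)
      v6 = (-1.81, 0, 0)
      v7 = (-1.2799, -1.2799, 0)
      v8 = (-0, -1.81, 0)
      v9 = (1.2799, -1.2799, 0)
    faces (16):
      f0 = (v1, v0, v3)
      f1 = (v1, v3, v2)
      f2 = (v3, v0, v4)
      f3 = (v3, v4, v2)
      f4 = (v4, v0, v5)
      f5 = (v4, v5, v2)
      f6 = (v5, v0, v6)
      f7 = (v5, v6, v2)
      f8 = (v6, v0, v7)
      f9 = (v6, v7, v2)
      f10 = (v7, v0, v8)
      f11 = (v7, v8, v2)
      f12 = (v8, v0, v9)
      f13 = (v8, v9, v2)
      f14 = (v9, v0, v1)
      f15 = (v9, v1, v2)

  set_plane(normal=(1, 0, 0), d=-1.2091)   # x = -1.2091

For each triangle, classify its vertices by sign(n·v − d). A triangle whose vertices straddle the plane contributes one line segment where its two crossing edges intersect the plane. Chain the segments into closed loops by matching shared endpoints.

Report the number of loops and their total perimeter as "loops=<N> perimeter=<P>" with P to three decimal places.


Straddling triangles (8 of 16):
  (v4,v0,v5) [++-] → (-1.2091, 1.2091, 0)–(-1.2091, 1.30922, 0)  len=0.1001
  (v4,v5,v2) [+-+] → (-1.2091, 1.30922, 0)–(-1.2091, 1.2091, 0.0979108)  len=0.1400
  (v5,v0,v6) [-+-] → (-1.2091, 1.2091, 0)–(-1.2091, 0, 0)  len=1.2091
  (v5,v6,v2) [--+] → (-1.2091, 0, 0.58762)–(-1.2091, 1.2091, 0.0979108)  len=1.3045
  (v6,v0,v7) [-+-] → (-1.2091, 0, 0)–(-1.2091, -1.2091, 0)  len=1.2091
  (v6,v7,v2) [--+] → (-1.2091, -1.2091, 0.0979108)–(-1.2091, 0, 0.58762)  len=1.3045
  (v7,v0,v8) [-++] → (-1.2091, -1.2091, 0)–(-1.2091, -1.30922, 0)  len=0.1001
  (v7,v8,v2) [-++] → (-1.2091, -1.30922, 0)–(-1.2091, -1.2091, 0.0979108)  len=0.1400

Chained into 1 loop(s):
  loop 1: 8 segments, perimeter = 5.5075
Total perimeter = 5.508

loops=1 perimeter=5.508


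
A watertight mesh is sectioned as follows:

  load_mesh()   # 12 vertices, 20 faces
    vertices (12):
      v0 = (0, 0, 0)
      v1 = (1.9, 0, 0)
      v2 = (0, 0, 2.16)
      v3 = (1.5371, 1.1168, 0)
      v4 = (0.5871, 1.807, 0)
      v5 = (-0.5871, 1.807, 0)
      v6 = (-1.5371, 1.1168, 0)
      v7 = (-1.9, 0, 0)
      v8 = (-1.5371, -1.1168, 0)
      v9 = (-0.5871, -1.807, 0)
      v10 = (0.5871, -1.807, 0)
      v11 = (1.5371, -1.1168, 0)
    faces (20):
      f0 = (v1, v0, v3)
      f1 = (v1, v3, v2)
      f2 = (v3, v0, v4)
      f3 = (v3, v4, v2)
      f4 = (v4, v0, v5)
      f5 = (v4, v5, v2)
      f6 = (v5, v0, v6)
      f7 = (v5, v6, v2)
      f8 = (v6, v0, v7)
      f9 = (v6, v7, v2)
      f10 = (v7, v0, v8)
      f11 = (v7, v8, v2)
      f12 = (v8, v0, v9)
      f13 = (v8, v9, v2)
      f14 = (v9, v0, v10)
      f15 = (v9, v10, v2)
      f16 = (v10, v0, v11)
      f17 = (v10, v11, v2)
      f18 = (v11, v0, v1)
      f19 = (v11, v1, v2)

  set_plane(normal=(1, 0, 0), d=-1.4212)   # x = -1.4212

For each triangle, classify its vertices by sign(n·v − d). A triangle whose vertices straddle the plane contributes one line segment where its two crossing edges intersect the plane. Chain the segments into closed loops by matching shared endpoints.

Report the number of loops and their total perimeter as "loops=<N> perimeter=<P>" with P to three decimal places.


loops=1 perimeter=5.072

Straddling triangles (8 of 20):
  (v5,v0,v6) [++-] → (-1.4212, 1.03259, 0)–(-1.4212, 1.201, 0)  len=0.1684
  (v5,v6,v2) [+-+] → (-1.4212, 1.201, 0)–(-1.4212, 1.03259, 0.162868)  len=0.2343
  (v6,v0,v7) [-+-] → (-1.4212, 1.03259, 0)–(-1.4212, 0, 0)  len=1.0326
  (v6,v7,v2) [--+] → (-1.4212, 0, 0.54432)–(-1.4212, 1.03259, 0.162868)  len=1.1008
  (v7,v0,v8) [-+-] → (-1.4212, 0, 0)–(-1.4212, -1.03259, 0)  len=1.0326
  (v7,v8,v2) [--+] → (-1.4212, -1.03259, 0.162868)–(-1.4212, 0, 0.54432)  len=1.1008
  (v8,v0,v9) [-++] → (-1.4212, -1.03259, 0)–(-1.4212, -1.201, 0)  len=0.1684
  (v8,v9,v2) [-++] → (-1.4212, -1.201, 0)–(-1.4212, -1.03259, 0.162868)  len=0.2343

Chained into 1 loop(s):
  loop 1: 8 segments, perimeter = 5.0722
Total perimeter = 5.072


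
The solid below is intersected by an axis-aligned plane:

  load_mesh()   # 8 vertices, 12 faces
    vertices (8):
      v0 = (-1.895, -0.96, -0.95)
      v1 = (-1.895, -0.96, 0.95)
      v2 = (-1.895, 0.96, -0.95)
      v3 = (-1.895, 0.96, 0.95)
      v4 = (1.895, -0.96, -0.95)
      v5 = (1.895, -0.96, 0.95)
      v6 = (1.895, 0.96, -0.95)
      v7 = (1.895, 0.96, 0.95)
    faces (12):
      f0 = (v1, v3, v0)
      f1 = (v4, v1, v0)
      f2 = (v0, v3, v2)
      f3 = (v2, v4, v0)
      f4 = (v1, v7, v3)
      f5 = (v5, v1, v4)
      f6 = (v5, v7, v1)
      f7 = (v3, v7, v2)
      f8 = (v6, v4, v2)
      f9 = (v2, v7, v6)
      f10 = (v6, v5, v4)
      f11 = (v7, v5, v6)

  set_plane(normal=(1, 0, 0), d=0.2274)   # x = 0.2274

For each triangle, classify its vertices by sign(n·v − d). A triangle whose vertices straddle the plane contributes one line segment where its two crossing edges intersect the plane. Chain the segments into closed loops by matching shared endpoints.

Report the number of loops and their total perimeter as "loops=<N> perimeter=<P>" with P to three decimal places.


Straddling triangles (8 of 12):
  (v4,v1,v0) [+--] → (0.2274, -0.96, -0.114)–(0.2274, -0.96, -0.95)  len=0.8360
  (v2,v4,v0) [-+-] → (0.2274, -0.1152, -0.95)–(0.2274, -0.96, -0.95)  len=0.8448
  (v1,v7,v3) [-+-] → (0.2274, 0.1152, 0.95)–(0.2274, 0.96, 0.95)  len=0.8448
  (v5,v1,v4) [+-+] → (0.2274, -0.96, 0.95)–(0.2274, -0.96, -0.114)  len=1.0640
  (v5,v7,v1) [++-] → (0.2274, 0.1152, 0.95)–(0.2274, -0.96, 0.95)  len=1.0752
  (v3,v7,v2) [-+-] → (0.2274, 0.96, 0.95)–(0.2274, 0.96, 0.114)  len=0.8360
  (v6,v4,v2) [++-] → (0.2274, -0.1152, -0.95)–(0.2274, 0.96, -0.95)  len=1.0752
  (v2,v7,v6) [-++] → (0.2274, 0.96, 0.114)–(0.2274, 0.96, -0.95)  len=1.0640

Chained into 1 loop(s):
  loop 1: 8 segments, perimeter = 7.6400
Total perimeter = 7.640

loops=1 perimeter=7.640


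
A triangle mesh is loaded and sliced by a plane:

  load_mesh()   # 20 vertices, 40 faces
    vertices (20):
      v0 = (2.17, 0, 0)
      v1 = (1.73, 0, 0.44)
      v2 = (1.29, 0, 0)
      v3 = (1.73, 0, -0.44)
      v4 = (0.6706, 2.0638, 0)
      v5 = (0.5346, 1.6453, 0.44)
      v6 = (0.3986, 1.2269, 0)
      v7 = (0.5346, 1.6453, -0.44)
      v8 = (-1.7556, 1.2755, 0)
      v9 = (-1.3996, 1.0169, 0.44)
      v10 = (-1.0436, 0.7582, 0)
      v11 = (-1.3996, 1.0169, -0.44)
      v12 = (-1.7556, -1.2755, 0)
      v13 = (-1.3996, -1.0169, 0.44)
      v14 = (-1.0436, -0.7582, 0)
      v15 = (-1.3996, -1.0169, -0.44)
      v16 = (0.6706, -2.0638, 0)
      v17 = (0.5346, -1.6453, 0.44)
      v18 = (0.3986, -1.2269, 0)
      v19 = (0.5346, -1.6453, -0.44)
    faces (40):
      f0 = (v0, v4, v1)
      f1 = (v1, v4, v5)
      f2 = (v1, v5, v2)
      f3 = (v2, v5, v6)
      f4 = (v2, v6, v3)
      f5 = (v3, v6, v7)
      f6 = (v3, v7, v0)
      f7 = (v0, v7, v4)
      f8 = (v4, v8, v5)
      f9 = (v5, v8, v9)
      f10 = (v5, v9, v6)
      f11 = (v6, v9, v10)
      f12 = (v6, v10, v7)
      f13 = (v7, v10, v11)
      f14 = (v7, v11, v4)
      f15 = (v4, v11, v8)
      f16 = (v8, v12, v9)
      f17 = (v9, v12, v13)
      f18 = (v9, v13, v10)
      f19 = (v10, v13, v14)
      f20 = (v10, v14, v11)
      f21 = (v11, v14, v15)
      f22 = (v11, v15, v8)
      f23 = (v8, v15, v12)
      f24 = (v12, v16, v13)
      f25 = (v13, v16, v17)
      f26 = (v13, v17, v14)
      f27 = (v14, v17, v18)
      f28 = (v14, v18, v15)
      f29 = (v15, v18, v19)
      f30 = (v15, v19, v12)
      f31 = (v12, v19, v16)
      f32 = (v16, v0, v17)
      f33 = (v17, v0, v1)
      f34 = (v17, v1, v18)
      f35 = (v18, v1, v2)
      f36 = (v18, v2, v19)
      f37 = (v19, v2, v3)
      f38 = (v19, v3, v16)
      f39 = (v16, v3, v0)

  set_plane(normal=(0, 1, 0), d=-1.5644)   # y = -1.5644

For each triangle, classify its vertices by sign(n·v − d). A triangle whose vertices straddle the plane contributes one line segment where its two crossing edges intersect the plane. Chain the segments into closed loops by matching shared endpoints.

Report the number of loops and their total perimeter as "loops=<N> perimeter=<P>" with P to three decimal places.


Straddling triangles (14 of 40):
  (v12,v16,v13) [+-+] → (-0.866434, -1.5644, 0)–(-0.316942, -1.5644, 0.209892)  len=0.5882
  (v13,v16,v17) [+--] → (-0.316942, -1.5644, 0.209892)–(0.285592, -1.5644, 0.44)  len=0.6450
  (v13,v17,v14) [+-+] → (0.285592, -1.5644, 0.44)–(0.390674, -1.5644, 0.399874)  len=0.1125
  (v14,v17,v18) [+-+] → (0.390674, -1.5644, 0.399874)–(0.508304, -1.5644, 0.354924)  len=0.1259
  (v15,v18,v19) [++-] → (0.508304, -1.5644, -0.354924)–(0.285592, -1.5644, -0.44)  len=0.2384
  (v15,v19,v12) [+-+] → (0.285592, -1.5644, -0.44)–(0.03358, -1.5644, -0.343743)  len=0.2698
  (v12,v19,v16) [+--] → (0.03358, -1.5644, -0.343743)–(-0.866434, -1.5644, 0)  len=0.9634
  (v16,v0,v17) [-+-] → (1.03343, -1.5644, 0)–(0.615013, -1.5644, 0.418365)  len=0.5917
  (v17,v0,v1) [-++] → (0.615013, -1.5644, 0.418365)–(0.593378, -1.5644, 0.44)  len=0.0306
  (v17,v1,v18) [-++] → (0.593378, -1.5644, 0.44)–(0.508304, -1.5644, 0.354924)  len=0.1203
  (v18,v2,v19) [++-] → (0.571743, -1.5644, -0.418365)–(0.508304, -1.5644, -0.354924)  len=0.0897
  (v19,v2,v3) [-++] → (0.571743, -1.5644, -0.418365)–(0.593378, -1.5644, -0.44)  len=0.0306
  (v19,v3,v16) [-+-] → (0.593378, -1.5644, -0.44)–(0.926954, -1.5644, -0.106472)  len=0.4717
  (v16,v3,v0) [-++] → (0.926954, -1.5644, -0.106472)–(1.03343, -1.5644, 0)  len=0.1506

Chained into 1 loop(s):
  loop 1: 14 segments, perimeter = 4.4284
Total perimeter = 4.428

loops=1 perimeter=4.428


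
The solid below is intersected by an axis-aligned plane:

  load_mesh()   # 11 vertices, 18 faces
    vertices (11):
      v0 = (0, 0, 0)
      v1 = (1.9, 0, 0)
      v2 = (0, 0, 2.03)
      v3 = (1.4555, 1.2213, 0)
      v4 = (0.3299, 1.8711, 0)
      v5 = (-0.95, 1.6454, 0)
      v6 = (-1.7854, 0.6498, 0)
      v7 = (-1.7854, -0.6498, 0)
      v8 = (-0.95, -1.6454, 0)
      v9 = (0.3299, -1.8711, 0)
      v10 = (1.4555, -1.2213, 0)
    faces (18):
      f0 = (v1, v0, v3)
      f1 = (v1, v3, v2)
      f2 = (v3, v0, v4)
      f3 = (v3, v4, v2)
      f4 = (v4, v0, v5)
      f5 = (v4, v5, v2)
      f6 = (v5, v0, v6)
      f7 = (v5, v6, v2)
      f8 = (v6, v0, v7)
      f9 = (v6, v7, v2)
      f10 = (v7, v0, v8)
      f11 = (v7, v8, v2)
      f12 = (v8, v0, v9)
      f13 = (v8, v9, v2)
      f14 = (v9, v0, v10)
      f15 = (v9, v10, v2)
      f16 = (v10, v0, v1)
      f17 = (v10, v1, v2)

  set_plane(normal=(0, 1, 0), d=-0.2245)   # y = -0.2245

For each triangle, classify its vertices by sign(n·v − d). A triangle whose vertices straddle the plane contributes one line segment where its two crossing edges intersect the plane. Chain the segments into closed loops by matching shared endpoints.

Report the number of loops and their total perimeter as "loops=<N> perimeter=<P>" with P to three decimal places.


loops=1 perimeter=8.723

Straddling triangles (10 of 18):
  (v6,v0,v7) [++-] → (-0.616839, -0.2245, 0)–(-1.7854, -0.2245, 0)  len=1.1686
  (v6,v7,v2) [+-+] → (-1.7854, -0.2245, 0)–(-0.616839, -0.2245, 1.32865)  len=1.7694
  (v7,v0,v8) [-+-] → (-0.616839, -0.2245, 0)–(-0.129619, -0.2245, 0)  len=0.4872
  (v7,v8,v2) [--+] → (-0.129619, -0.2245, 1.75302)–(-0.616839, -0.2245, 1.32865)  len=0.6461
  (v8,v0,v9) [-+-] → (-0.129619, -0.2245, 0)–(0.0395824, -0.2245, 0)  len=0.1692
  (v8,v9,v2) [--+] → (0.0395824, -0.2245, 1.78643)–(-0.129619, -0.2245, 1.75302)  len=0.1725
  (v9,v0,v10) [-+-] → (0.0395824, -0.2245, 0)–(0.267551, -0.2245, 0)  len=0.2280
  (v9,v10,v2) [--+] → (0.267551, -0.2245, 1.65684)–(0.0395824, -0.2245, 1.78643)  len=0.2622
  (v10,v0,v1) [-++] → (0.267551, -0.2245, 0)–(1.81829, -0.2245, 0)  len=1.5507
  (v10,v1,v2) [-++] → (1.81829, -0.2245, 0)–(0.267551, -0.2245, 1.65684)  len=2.2693

Chained into 1 loop(s):
  loop 1: 10 segments, perimeter = 8.7233
Total perimeter = 8.723


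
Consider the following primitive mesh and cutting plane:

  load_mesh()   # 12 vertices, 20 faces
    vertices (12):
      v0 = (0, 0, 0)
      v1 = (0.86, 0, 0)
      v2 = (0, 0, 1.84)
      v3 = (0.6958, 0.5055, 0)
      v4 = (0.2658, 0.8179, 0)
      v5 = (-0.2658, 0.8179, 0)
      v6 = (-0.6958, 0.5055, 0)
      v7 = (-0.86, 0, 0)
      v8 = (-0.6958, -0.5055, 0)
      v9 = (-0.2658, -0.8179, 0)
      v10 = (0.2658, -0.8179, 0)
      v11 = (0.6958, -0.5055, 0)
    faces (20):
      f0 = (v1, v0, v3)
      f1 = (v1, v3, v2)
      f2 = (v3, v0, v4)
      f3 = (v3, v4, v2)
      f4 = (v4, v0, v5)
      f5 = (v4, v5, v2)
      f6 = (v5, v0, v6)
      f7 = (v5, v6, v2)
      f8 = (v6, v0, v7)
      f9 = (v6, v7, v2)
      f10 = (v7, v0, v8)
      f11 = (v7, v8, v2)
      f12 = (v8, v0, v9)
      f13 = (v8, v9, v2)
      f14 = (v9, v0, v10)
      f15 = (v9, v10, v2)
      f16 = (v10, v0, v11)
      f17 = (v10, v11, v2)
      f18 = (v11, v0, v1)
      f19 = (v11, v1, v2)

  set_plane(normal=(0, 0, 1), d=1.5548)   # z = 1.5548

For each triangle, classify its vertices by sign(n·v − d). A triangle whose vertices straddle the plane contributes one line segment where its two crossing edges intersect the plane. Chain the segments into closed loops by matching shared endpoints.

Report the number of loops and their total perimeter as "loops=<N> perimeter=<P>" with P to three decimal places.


loops=1 perimeter=0.824

Straddling triangles (10 of 20):
  (v1,v3,v2) [--+] → (0.107849, 0.0783525, 1.5548)–(0.1333, 0, 1.5548)  len=0.0824
  (v3,v4,v2) [--+] → (0.041199, 0.126775, 1.5548)–(0.107849, 0.0783525, 1.5548)  len=0.0824
  (v4,v5,v2) [--+] → (-0.041199, 0.126775, 1.5548)–(0.041199, 0.126775, 1.5548)  len=0.0824
  (v5,v6,v2) [--+] → (-0.107849, 0.0783525, 1.5548)–(-0.041199, 0.126775, 1.5548)  len=0.0824
  (v6,v7,v2) [--+] → (-0.1333, 0, 1.5548)–(-0.107849, 0.0783525, 1.5548)  len=0.0824
  (v7,v8,v2) [--+] → (-0.107849, -0.0783525, 1.5548)–(-0.1333, 0, 1.5548)  len=0.0824
  (v8,v9,v2) [--+] → (-0.041199, -0.126775, 1.5548)–(-0.107849, -0.0783525, 1.5548)  len=0.0824
  (v9,v10,v2) [--+] → (0.041199, -0.126775, 1.5548)–(-0.041199, -0.126775, 1.5548)  len=0.0824
  (v10,v11,v2) [--+] → (0.107849, -0.0783525, 1.5548)–(0.041199, -0.126775, 1.5548)  len=0.0824
  (v11,v1,v2) [--+] → (0.1333, 0, 1.5548)–(0.107849, -0.0783525, 1.5548)  len=0.0824

Chained into 1 loop(s):
  loop 1: 10 segments, perimeter = 0.8239
Total perimeter = 0.824


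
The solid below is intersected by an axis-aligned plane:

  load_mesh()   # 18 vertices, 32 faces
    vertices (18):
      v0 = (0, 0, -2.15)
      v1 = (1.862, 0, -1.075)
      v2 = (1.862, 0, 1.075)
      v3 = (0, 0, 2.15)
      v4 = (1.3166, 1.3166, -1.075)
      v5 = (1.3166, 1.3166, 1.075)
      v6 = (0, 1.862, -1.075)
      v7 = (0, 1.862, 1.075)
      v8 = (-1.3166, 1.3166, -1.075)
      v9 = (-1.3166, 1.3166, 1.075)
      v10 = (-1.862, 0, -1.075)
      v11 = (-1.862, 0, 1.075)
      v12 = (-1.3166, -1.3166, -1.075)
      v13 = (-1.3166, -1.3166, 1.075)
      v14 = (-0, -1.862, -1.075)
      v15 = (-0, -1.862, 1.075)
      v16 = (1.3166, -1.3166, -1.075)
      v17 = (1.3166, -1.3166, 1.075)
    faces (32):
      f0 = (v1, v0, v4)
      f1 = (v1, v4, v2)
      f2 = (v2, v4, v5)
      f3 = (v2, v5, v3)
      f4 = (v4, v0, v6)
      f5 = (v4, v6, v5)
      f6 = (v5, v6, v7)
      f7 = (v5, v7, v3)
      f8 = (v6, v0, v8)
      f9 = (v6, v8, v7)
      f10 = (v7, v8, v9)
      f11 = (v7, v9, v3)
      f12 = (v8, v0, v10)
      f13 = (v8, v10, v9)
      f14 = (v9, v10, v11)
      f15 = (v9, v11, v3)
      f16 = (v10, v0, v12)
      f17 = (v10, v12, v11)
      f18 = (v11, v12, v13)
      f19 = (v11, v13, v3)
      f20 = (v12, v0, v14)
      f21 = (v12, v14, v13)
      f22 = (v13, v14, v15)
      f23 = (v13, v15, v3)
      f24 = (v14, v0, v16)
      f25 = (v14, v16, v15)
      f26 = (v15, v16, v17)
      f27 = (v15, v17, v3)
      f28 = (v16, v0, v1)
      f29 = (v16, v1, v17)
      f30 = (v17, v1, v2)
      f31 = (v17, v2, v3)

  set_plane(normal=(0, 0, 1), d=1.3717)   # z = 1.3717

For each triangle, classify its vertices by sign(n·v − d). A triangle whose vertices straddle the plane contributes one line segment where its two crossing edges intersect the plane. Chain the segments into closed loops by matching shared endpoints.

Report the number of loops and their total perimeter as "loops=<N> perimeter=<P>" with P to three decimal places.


loops=1 perimeter=8.254

Straddling triangles (8 of 32):
  (v2,v5,v3) [--+] → (0.953218, 0.953218, 1.3717)–(1.34809, 0, 1.3717)  len=1.0318
  (v5,v7,v3) [--+] → (0, 1.34809, 1.3717)–(0.953218, 0.953218, 1.3717)  len=1.0318
  (v7,v9,v3) [--+] → (-0.953218, 0.953218, 1.3717)–(0, 1.34809, 1.3717)  len=1.0318
  (v9,v11,v3) [--+] → (-1.34809, 0, 1.3717)–(-0.953218, 0.953218, 1.3717)  len=1.0318
  (v11,v13,v3) [--+] → (-0.953218, -0.953218, 1.3717)–(-1.34809, 0, 1.3717)  len=1.0318
  (v13,v15,v3) [--+] → (0, -1.34809, 1.3717)–(-0.953218, -0.953218, 1.3717)  len=1.0318
  (v15,v17,v3) [--+] → (0.953218, -0.953218, 1.3717)–(0, -1.34809, 1.3717)  len=1.0318
  (v17,v2,v3) [--+] → (1.34809, 0, 1.3717)–(0.953218, -0.953218, 1.3717)  len=1.0318

Chained into 1 loop(s):
  loop 1: 8 segments, perimeter = 8.2542
Total perimeter = 8.254


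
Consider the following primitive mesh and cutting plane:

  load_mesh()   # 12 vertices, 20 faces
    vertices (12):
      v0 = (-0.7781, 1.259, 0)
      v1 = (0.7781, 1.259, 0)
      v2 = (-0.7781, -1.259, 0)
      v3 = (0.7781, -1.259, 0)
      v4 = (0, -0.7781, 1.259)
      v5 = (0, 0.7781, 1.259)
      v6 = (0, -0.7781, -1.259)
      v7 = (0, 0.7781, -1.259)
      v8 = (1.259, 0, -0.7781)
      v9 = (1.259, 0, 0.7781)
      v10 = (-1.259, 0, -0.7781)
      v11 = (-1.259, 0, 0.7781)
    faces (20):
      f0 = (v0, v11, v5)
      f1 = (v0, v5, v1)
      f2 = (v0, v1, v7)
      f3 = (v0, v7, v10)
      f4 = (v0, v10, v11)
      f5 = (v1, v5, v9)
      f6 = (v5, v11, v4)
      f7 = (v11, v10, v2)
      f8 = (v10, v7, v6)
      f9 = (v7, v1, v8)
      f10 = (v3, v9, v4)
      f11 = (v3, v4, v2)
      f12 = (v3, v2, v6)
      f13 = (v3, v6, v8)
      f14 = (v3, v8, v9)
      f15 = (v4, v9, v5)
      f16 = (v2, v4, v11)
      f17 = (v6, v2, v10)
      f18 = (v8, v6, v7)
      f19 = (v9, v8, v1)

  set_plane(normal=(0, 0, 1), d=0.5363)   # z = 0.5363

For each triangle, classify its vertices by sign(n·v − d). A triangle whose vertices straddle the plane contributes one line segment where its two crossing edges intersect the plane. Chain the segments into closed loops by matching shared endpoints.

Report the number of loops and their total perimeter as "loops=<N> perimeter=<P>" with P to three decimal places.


loops=1 perimeter=7.212

Straddling triangles (10 of 20):
  (v0,v11,v5) [-++] → (-1.10956, 0.391243, 0.5363)–(-0.44665, 1.05415, 0.5363)  len=0.9375
  (v0,v5,v1) [-+-] → (-0.44665, 1.05415, 0.5363)–(0.44665, 1.05415, 0.5363)  len=0.8933
  (v0,v10,v11) [--+] → (-1.259, 0, 0.5363)–(-1.10956, 0.391243, 0.5363)  len=0.4188
  (v1,v5,v9) [-++] → (0.44665, 1.05415, 0.5363)–(1.10956, 0.391243, 0.5363)  len=0.9375
  (v11,v10,v2) [+--] → (-1.259, 0, 0.5363)–(-1.10956, -0.391243, 0.5363)  len=0.4188
  (v3,v9,v4) [-++] → (1.10956, -0.391243, 0.5363)–(0.44665, -1.05415, 0.5363)  len=0.9375
  (v3,v4,v2) [-+-] → (0.44665, -1.05415, 0.5363)–(-0.44665, -1.05415, 0.5363)  len=0.8933
  (v3,v8,v9) [--+] → (1.259, 0, 0.5363)–(1.10956, -0.391243, 0.5363)  len=0.4188
  (v2,v4,v11) [-++] → (-0.44665, -1.05415, 0.5363)–(-1.10956, -0.391243, 0.5363)  len=0.9375
  (v9,v8,v1) [+--] → (1.259, 0, 0.5363)–(1.10956, 0.391243, 0.5363)  len=0.4188

Chained into 1 loop(s):
  loop 1: 10 segments, perimeter = 7.2118
Total perimeter = 7.212


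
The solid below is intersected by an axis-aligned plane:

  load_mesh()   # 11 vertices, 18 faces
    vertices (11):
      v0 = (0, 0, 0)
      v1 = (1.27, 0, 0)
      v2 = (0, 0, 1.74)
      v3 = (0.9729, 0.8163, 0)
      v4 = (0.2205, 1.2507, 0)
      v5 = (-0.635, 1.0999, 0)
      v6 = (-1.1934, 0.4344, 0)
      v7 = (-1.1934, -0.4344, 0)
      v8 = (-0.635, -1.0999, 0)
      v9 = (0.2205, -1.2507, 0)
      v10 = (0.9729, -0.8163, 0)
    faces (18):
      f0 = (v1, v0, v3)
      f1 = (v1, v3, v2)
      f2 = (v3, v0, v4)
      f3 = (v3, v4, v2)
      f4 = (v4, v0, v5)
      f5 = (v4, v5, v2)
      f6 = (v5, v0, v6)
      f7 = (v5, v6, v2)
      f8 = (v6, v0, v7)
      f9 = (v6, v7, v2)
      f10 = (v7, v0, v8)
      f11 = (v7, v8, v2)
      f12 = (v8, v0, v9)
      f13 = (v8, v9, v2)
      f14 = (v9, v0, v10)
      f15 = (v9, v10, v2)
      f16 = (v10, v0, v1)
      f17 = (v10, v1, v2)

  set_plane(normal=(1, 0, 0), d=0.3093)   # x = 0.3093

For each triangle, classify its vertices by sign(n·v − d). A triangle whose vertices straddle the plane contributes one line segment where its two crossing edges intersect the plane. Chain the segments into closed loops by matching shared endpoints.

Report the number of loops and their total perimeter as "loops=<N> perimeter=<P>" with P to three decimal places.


Straddling triangles (8 of 18):
  (v1,v0,v3) [+-+] → (0.3093, 0, 0)–(0.3093, 0.259514, 0)  len=0.2595
  (v1,v3,v2) [++-] → (0.3093, 0.259514, 1.18683)–(0.3093, 0, 1.31623)  len=0.2900
  (v3,v0,v4) [+--] → (0.3093, 0.259514, 0)–(0.3093, 1.19943, 0)  len=0.9399
  (v3,v4,v2) [+--] → (0.3093, 1.19943, 0)–(0.3093, 0.259514, 1.18683)  len=1.5139
  (v9,v0,v10) [--+] → (0.3093, -0.259514, 0)–(0.3093, -1.19943, 0)  len=0.9399
  (v9,v10,v2) [-+-] → (0.3093, -1.19943, 0)–(0.3093, -0.259514, 1.18683)  len=1.5139
  (v10,v0,v1) [+-+] → (0.3093, -0.259514, 0)–(0.3093, 0, 0)  len=0.2595
  (v10,v1,v2) [++-] → (0.3093, 0, 1.31623)–(0.3093, -0.259514, 1.18683)  len=0.2900

Chained into 1 loop(s):
  loop 1: 8 segments, perimeter = 6.0067
Total perimeter = 6.007

loops=1 perimeter=6.007


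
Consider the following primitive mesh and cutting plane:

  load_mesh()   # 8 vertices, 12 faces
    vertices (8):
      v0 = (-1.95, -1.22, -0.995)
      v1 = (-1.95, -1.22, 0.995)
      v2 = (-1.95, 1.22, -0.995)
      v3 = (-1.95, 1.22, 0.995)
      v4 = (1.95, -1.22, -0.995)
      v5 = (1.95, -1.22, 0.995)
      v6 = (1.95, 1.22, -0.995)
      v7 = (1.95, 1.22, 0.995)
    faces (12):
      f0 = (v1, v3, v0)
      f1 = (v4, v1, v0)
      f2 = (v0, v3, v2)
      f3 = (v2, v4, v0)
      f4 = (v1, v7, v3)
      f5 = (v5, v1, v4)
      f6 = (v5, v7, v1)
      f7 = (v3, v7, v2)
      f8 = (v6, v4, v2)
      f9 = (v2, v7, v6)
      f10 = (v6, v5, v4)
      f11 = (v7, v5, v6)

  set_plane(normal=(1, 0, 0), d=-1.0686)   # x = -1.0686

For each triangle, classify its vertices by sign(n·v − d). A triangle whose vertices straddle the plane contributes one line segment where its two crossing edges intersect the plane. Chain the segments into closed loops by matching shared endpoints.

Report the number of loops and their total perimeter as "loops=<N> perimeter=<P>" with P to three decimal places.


Straddling triangles (8 of 12):
  (v4,v1,v0) [+--] → (-1.0686, -1.22, 0.54526)–(-1.0686, -1.22, -0.995)  len=1.5403
  (v2,v4,v0) [-+-] → (-1.0686, 0.66856, -0.995)–(-1.0686, -1.22, -0.995)  len=1.8886
  (v1,v7,v3) [-+-] → (-1.0686, -0.66856, 0.995)–(-1.0686, 1.22, 0.995)  len=1.8886
  (v5,v1,v4) [+-+] → (-1.0686, -1.22, 0.995)–(-1.0686, -1.22, 0.54526)  len=0.4497
  (v5,v7,v1) [++-] → (-1.0686, -0.66856, 0.995)–(-1.0686, -1.22, 0.995)  len=0.5514
  (v3,v7,v2) [-+-] → (-1.0686, 1.22, 0.995)–(-1.0686, 1.22, -0.54526)  len=1.5403
  (v6,v4,v2) [++-] → (-1.0686, 0.66856, -0.995)–(-1.0686, 1.22, -0.995)  len=0.5514
  (v2,v7,v6) [-++] → (-1.0686, 1.22, -0.54526)–(-1.0686, 1.22, -0.995)  len=0.4497

Chained into 1 loop(s):
  loop 1: 8 segments, perimeter = 8.8600
Total perimeter = 8.860

loops=1 perimeter=8.860


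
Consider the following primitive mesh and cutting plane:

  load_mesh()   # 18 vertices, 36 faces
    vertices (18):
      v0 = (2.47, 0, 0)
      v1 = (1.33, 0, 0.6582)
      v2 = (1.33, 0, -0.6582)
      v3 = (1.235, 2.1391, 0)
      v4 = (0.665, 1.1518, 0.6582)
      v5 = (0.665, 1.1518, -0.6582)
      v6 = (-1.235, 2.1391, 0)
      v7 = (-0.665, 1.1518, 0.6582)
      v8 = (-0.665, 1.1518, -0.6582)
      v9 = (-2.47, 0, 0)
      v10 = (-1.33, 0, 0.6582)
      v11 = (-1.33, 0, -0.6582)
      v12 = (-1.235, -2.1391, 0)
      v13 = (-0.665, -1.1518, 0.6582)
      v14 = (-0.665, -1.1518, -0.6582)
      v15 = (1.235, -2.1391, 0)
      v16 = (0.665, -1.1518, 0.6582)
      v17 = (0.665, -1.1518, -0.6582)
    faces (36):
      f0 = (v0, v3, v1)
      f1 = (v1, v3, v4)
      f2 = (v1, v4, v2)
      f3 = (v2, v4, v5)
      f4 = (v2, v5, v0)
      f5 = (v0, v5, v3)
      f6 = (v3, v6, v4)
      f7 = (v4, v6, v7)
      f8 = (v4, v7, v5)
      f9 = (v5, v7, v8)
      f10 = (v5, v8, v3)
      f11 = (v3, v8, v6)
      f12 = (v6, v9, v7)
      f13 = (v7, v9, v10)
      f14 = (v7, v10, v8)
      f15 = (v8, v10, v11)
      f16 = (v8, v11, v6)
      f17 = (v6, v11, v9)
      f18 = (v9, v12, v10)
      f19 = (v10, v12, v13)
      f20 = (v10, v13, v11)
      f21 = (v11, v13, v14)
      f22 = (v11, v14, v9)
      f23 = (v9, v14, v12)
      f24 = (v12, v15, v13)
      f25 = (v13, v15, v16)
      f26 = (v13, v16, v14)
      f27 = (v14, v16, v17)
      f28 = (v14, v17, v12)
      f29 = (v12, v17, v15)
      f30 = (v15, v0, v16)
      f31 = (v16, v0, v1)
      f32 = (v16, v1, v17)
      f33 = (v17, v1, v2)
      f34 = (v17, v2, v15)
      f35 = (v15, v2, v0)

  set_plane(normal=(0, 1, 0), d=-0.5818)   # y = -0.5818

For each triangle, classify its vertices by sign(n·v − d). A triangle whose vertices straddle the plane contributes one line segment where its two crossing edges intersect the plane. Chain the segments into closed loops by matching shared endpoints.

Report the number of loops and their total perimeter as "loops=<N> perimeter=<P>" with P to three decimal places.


Straddling triangles (12 of 36):
  (v9,v12,v10) [+-+] → (-2.1341, -0.5818, 0)–(-1.30416, -0.5818, 0.47918)  len=0.9583
  (v10,v12,v13) [+--] → (-1.30416, -0.5818, 0.47918)–(-0.994094, -0.5818, 0.6582)  len=0.3580
  (v10,v13,v11) [+-+] → (-0.994094, -0.5818, 0.6582)–(-0.994094, -0.5818, 0.00674315)  len=0.6515
  (v11,v13,v14) [+--] → (-0.994094, -0.5818, 0.00674315)–(-0.994094, -0.5818, -0.6582)  len=0.6649
  (v11,v14,v9) [+-+] → (-0.994094, -0.5818, -0.6582)–(-1.55825, -0.5818, -0.332472)  len=0.6514
  (v9,v14,v12) [+--] → (-1.55825, -0.5818, -0.332472)–(-2.1341, -0.5818, 0)  len=0.6649
  (v15,v0,v16) [-+-] → (2.1341, -0.5818, 0)–(1.55825, -0.5818, 0.332472)  len=0.6649
  (v16,v0,v1) [-++] → (1.55825, -0.5818, 0.332472)–(0.994094, -0.5818, 0.6582)  len=0.6514
  (v16,v1,v17) [-+-] → (0.994094, -0.5818, 0.6582)–(0.994094, -0.5818, -0.00674315)  len=0.6649
  (v17,v1,v2) [-++] → (0.994094, -0.5818, -0.00674315)–(0.994094, -0.5818, -0.6582)  len=0.6515
  (v17,v2,v15) [-+-] → (0.994094, -0.5818, -0.6582)–(1.30416, -0.5818, -0.47918)  len=0.3580
  (v15,v2,v0) [-++] → (1.30416, -0.5818, -0.47918)–(2.1341, -0.5818, 0)  len=0.9583

Chained into 2 loop(s):
  loop 1: 6 segments, perimeter = 3.9491
  loop 2: 6 segments, perimeter = 3.9491
Total perimeter = 7.898

loops=2 perimeter=7.898
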